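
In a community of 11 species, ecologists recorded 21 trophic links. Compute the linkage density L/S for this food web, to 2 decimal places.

L/S = 1.91

There are L = 21 links among S = 11 species.
L/S = 21/11 = 1.9091 ≈ 1.91.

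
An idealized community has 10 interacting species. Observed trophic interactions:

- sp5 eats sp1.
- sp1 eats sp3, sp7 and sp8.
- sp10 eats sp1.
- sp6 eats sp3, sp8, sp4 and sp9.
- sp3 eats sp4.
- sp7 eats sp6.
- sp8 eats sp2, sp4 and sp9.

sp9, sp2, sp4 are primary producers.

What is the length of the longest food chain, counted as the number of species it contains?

One longest chain: sp4 → sp3 → sp6 → sp7 → sp1 → sp5.
It has 6 species and 5 links.

6 species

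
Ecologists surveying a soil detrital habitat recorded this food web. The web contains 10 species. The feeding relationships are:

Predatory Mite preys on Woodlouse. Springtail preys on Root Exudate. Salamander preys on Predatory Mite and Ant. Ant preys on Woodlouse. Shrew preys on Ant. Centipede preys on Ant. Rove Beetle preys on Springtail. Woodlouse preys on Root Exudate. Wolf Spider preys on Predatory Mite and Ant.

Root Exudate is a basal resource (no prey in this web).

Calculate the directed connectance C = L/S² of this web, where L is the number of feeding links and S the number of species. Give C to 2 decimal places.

The web has S = 10 species and L = 11 feeding links.
C = L / S² = 11 / 100 = 0.1100 ≈ 0.11.

C = 0.11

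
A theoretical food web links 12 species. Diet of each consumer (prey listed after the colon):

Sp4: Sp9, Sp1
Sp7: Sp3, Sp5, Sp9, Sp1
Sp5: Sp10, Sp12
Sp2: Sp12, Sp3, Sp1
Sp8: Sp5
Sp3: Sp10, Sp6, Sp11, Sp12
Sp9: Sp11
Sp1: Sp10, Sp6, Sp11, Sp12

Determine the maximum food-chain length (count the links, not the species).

2 links

One longest chain: Sp10 → Sp5 → Sp8.
It has 3 species and 2 links.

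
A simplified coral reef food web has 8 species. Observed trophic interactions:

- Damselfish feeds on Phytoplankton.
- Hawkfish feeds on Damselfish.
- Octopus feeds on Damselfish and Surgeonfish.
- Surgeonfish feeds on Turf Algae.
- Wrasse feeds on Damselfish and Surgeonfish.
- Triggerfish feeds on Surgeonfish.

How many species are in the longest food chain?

One longest chain: Phytoplankton → Damselfish → Hawkfish.
It has 3 species and 2 links.

3 species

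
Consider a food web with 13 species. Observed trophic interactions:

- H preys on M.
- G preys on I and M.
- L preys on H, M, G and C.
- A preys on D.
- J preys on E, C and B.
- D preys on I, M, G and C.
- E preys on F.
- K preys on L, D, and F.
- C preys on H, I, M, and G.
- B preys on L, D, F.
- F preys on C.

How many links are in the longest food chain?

5 links

One longest chain: M → H → C → F → E → J.
It has 6 species and 5 links.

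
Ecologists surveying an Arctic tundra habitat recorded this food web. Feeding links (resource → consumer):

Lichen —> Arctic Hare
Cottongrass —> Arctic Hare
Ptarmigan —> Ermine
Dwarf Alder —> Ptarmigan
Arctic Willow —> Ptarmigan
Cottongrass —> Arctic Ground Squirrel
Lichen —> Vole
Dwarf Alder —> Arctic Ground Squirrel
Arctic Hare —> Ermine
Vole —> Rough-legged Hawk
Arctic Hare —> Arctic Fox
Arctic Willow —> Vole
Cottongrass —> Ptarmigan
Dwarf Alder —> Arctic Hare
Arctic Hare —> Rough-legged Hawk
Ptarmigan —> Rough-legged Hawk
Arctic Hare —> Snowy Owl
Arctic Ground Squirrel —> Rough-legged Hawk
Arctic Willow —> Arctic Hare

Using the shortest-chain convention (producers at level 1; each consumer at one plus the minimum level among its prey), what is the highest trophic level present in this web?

3

Producers (level 1): Arctic Willow, Cottongrass, Dwarf Alder, Lichen.
Following each consumer down to its lowest-level prey: Arctic Willow → Arctic Hare → Arctic Fox (levels 1 through 3).
All prey of Arctic Fox (Arctic Hare 2) are at level 2 or above, so Arctic Fox is at level 1 + 2 = 3.
Every consumer has at least one prey at level 2 or below, so none exceeds level 3.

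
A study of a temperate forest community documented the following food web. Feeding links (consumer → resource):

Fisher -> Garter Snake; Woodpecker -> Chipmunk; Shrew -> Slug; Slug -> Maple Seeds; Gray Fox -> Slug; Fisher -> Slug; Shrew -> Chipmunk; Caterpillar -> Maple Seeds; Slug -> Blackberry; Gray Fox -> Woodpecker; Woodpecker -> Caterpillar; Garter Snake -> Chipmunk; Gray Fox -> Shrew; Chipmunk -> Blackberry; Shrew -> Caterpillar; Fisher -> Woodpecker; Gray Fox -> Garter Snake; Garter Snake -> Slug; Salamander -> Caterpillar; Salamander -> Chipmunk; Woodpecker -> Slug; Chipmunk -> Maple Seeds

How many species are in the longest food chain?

One longest chain: Blackberry → Slug → Shrew → Gray Fox.
It has 4 species and 3 links.

4 species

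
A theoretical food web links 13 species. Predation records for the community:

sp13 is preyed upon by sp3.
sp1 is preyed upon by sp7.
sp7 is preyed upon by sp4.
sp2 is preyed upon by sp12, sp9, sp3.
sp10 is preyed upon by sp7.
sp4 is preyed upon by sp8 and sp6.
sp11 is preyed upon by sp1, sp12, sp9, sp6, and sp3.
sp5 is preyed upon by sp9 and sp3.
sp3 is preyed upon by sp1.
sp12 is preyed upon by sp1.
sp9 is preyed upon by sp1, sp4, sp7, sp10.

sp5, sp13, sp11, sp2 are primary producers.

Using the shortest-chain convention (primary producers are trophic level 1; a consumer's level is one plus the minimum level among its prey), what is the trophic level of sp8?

sp5 is a producer → level 1.
sp9 eats sp5 → level 2.
sp4 eats sp9 → level 3.
sp8 eats sp4 → level 4.
No prey of sp8 is below level 3, so 4 is the minimum.

Trophic level 4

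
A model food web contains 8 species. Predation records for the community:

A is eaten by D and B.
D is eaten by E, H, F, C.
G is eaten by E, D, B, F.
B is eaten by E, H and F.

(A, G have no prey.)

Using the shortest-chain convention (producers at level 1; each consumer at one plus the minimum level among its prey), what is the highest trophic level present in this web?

3

Producers (level 1): A, G.
Following each consumer down to its lowest-level prey: A → D → C (levels 1 through 3).
All prey of C (D 2) are at level 2 or above, so C is at level 1 + 2 = 3.
Every consumer has at least one prey at level 2 or below, so none exceeds level 3.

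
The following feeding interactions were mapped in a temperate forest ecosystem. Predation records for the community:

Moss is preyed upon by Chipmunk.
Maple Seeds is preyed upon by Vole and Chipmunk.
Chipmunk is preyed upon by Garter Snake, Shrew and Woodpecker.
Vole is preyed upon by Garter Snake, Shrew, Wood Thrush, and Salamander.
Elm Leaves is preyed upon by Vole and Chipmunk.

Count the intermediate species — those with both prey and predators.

2

Intermediate species (has both prey and predators): Chipmunk, Vole.
Count: 2.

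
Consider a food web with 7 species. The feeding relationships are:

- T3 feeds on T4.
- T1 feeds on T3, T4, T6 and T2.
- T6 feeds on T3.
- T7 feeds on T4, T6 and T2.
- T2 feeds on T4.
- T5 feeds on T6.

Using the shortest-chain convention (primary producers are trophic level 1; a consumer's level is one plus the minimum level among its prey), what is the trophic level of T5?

Trophic level 4

T4 is a producer → level 1.
T3 eats T4 → level 2.
T6 eats T3 → level 3.
T5 eats T6 → level 4.
No prey of T5 is below level 3, so 4 is the minimum.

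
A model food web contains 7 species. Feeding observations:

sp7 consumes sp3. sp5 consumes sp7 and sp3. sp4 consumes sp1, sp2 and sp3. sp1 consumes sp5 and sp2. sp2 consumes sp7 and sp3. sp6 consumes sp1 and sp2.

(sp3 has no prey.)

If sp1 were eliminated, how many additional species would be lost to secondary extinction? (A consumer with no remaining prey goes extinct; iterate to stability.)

Remove sp1.
Every predator of it retains at least one other prey: sp6 still has sp2; sp4 still has sp3, sp2.
No consumer loses all prey, so no secondary extinctions occur.

0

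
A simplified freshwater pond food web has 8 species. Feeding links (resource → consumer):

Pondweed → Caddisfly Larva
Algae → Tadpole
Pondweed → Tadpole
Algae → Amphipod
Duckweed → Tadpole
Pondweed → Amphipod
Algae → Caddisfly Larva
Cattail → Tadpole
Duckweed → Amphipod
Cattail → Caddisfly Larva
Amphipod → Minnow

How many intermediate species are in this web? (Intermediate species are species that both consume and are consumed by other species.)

Intermediate species (has both prey and predators): Amphipod.
Count: 1.

1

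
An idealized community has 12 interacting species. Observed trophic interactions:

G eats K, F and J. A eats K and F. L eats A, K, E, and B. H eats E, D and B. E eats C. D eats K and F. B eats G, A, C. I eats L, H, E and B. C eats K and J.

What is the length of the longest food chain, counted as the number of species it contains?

One longest chain: K → C → E → H → I.
It has 5 species and 4 links.

5 species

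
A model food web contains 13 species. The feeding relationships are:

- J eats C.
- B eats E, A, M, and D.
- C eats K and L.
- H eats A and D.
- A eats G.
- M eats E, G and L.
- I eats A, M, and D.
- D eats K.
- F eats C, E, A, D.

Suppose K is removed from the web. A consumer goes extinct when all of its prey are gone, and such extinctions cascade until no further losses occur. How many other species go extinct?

Remove K.
Round 1: D (all prey gone) → extinct.
No further losses. Total secondary extinctions: 1.

1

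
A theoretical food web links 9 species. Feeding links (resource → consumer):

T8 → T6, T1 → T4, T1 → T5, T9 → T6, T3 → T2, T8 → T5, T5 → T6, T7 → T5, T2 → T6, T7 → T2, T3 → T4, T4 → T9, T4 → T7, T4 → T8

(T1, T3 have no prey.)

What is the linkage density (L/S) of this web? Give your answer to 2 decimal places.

L/S = 1.56

There are L = 14 links among S = 9 species.
L/S = 14/9 = 1.5556 ≈ 1.56.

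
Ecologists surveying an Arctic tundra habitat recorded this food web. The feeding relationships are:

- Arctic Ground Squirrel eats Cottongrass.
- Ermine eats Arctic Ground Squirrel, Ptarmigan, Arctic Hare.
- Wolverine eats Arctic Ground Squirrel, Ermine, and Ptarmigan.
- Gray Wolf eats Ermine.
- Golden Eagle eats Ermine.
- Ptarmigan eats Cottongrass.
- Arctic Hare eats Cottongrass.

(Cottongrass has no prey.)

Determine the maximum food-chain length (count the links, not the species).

3 links

One longest chain: Cottongrass → Arctic Hare → Ermine → Wolverine.
It has 4 species and 3 links.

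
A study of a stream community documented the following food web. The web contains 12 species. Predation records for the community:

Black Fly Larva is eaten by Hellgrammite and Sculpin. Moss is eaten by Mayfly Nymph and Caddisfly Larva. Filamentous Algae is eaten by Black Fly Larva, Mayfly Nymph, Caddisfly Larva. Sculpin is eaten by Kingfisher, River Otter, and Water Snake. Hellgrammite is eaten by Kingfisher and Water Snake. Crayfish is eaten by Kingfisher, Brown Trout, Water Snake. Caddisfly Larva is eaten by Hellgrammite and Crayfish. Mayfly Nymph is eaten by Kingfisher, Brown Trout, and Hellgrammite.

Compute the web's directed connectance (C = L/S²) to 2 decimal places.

C = 0.14

The web has S = 12 species and L = 20 feeding links.
C = L / S² = 20 / 144 = 0.1389 ≈ 0.14.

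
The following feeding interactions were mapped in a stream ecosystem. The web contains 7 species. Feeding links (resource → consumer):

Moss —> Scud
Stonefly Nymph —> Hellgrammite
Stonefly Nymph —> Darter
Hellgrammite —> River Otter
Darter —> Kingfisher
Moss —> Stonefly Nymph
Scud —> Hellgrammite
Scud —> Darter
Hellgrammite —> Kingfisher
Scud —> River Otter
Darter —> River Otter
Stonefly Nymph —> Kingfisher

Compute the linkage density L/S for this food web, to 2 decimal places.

There are L = 12 links among S = 7 species.
L/S = 12/7 = 1.7143 ≈ 1.71.

L/S = 1.71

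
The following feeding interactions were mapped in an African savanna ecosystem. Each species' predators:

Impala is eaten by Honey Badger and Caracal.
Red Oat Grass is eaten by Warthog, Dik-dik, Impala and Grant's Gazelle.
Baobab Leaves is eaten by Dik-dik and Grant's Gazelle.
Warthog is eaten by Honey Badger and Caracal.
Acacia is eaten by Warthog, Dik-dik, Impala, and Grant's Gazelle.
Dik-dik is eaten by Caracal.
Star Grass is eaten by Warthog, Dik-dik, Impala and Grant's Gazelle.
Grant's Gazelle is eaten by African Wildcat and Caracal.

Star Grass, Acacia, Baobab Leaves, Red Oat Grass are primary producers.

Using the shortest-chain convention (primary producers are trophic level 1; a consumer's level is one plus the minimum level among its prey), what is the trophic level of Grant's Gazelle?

Trophic level 2

Star Grass is a producer → level 1.
Grant's Gazelle eats Star Grass → level 2.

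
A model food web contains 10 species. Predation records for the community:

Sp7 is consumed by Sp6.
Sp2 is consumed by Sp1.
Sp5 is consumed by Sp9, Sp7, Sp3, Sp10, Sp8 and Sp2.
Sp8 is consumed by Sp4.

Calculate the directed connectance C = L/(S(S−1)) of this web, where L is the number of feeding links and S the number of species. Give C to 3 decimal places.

The web has S = 10 species and L = 9 feeding links.
C = L / (S(S−1)) = 9 / 90 = 0.1000 ≈ 0.100.

C = 0.100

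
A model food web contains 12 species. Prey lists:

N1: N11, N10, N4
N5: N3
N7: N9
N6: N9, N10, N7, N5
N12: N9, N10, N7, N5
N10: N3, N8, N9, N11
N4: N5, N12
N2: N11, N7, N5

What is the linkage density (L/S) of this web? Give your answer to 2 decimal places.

L/S = 1.83

There are L = 22 links among S = 12 species.
L/S = 22/12 = 1.8333 ≈ 1.83.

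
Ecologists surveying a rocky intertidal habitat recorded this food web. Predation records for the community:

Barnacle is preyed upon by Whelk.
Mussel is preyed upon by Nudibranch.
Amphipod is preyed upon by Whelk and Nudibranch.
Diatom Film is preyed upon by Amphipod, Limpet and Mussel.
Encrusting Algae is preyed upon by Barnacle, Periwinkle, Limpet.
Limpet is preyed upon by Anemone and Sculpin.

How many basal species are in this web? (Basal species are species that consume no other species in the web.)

Basal species (no prey listed): Diatom Film, Encrusting Algae.
Count: 2.

2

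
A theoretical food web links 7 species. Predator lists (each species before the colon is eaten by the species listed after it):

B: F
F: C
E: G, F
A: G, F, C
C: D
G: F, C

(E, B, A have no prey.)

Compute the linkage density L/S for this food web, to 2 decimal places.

There are L = 10 links among S = 7 species.
L/S = 10/7 = 1.4286 ≈ 1.43.

L/S = 1.43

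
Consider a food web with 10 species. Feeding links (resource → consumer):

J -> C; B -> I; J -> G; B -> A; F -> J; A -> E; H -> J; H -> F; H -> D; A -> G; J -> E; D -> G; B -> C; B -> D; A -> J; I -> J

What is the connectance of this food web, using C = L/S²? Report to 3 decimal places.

The web has S = 10 species and L = 16 feeding links.
C = L / S² = 16 / 100 = 0.1600 ≈ 0.160.

C = 0.160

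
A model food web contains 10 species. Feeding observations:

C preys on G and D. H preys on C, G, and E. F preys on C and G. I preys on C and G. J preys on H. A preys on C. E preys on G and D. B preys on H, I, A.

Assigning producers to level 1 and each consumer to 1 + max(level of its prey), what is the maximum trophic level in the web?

4

Producers (level 1): G, D.
G → E → H → J gives J level 4.
No species has a prey at level 4, so no species reaches level 5.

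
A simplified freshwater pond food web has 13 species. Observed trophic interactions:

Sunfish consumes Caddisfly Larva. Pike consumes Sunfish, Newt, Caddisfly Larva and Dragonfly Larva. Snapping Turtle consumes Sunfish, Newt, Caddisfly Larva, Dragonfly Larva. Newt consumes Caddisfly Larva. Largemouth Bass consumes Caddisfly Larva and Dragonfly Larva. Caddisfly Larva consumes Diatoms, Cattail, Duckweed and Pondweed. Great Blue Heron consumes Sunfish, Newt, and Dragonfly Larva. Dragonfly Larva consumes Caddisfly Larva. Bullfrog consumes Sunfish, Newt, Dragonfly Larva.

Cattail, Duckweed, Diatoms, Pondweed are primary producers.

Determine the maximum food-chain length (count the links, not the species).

One longest chain: Cattail → Caddisfly Larva → Newt → Great Blue Heron.
It has 4 species and 3 links.

3 links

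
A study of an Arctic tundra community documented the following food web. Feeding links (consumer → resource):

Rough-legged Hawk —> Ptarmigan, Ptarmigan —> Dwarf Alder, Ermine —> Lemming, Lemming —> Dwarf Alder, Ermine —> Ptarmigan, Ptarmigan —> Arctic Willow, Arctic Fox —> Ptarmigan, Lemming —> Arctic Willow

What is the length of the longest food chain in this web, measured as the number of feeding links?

One longest chain: Arctic Willow → Ptarmigan → Rough-legged Hawk.
It has 3 species and 2 links.

2 links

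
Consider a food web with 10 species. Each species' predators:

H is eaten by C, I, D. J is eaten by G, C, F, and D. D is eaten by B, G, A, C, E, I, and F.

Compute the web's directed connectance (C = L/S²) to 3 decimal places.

C = 0.140

The web has S = 10 species and L = 14 feeding links.
C = L / S² = 14 / 100 = 0.1400 ≈ 0.140.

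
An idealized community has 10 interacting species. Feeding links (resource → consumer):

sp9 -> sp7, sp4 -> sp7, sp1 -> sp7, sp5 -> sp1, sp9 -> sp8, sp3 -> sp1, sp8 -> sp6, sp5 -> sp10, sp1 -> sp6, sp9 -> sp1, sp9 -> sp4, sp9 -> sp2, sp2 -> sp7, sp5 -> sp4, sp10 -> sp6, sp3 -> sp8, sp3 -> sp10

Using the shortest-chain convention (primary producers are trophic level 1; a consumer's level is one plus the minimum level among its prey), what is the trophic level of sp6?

Trophic level 3

sp5 is a producer → level 1.
sp1 eats sp5 → level 2.
sp6 eats sp1 → level 3.
No prey of sp6 is below level 2, so 3 is the minimum.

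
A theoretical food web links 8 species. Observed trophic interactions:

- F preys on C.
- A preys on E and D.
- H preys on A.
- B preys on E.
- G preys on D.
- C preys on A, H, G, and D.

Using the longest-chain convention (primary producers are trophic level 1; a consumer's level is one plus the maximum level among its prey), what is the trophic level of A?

E is a producer → level 1.
A eats E (level 1); other prey at levels: D 1 → level 2.

Trophic level 2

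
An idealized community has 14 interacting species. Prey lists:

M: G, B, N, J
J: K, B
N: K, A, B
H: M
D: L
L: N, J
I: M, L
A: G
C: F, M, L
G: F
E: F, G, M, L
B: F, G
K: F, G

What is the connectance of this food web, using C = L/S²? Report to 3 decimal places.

C = 0.143

The web has S = 14 species and L = 28 feeding links.
C = L / S² = 28 / 196 = 0.1429 ≈ 0.143.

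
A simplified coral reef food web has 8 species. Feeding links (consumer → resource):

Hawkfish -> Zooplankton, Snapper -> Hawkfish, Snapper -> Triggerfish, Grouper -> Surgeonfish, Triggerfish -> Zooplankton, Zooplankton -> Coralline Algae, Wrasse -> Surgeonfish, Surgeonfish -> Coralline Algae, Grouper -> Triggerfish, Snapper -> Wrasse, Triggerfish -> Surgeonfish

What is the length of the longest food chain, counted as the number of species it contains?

One longest chain: Coralline Algae → Surgeonfish → Wrasse → Snapper.
It has 4 species and 3 links.

4 species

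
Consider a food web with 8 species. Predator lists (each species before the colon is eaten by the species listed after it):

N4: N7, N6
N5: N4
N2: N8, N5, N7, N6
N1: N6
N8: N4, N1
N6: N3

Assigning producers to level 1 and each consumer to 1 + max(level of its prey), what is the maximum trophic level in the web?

5

Producers (level 1): N2.
N2 → N8 → N4 → N6 → N3 gives N3 level 5.
No species has a prey at level 5, so no species reaches level 6.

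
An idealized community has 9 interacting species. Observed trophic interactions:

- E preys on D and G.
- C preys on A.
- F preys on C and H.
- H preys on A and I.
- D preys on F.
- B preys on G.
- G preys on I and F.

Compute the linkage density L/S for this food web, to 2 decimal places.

L/S = 1.22

There are L = 11 links among S = 9 species.
L/S = 11/9 = 1.2222 ≈ 1.22.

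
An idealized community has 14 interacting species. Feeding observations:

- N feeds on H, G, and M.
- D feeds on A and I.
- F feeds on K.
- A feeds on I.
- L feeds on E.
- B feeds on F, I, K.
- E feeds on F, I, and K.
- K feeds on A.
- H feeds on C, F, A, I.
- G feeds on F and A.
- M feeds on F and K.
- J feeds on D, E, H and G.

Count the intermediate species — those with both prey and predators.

8

Intermediate species (has both prey and predators): A, D, K, F, G, H, E, M.
Count: 8.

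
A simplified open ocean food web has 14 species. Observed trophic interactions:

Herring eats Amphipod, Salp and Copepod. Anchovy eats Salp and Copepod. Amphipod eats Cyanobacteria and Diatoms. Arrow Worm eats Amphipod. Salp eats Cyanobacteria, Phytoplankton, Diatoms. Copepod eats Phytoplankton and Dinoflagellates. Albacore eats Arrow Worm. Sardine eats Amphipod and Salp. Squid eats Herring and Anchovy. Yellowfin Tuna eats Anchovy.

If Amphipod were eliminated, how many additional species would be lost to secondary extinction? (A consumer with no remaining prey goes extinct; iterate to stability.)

Remove Amphipod.
Round 1: Arrow Worm (all prey gone) → extinct.
Round 2: Albacore (all prey gone) → extinct.
No further losses. Total secondary extinctions: 2.

2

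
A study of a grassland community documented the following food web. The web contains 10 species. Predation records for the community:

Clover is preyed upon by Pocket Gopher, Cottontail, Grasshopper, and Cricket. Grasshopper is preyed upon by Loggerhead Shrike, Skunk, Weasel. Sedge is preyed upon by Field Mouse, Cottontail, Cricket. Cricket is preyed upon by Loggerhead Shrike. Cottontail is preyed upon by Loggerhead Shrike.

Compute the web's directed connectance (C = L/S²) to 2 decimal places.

The web has S = 10 species and L = 12 feeding links.
C = L / S² = 12 / 100 = 0.1200 ≈ 0.12.

C = 0.12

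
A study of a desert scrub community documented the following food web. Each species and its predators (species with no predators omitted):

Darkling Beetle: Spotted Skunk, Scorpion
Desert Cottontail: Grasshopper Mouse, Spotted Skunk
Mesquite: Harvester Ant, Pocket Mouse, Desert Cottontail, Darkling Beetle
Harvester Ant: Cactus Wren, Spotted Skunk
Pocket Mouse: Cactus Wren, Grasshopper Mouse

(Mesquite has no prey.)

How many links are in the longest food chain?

One longest chain: Mesquite → Harvester Ant → Cactus Wren.
It has 3 species and 2 links.

2 links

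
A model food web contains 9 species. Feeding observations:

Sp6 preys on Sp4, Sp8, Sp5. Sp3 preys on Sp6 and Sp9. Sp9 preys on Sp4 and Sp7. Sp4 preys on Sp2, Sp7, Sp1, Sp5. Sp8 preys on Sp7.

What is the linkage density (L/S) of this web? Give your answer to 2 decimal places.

L/S = 1.33

There are L = 12 links among S = 9 species.
L/S = 12/9 = 1.3333 ≈ 1.33.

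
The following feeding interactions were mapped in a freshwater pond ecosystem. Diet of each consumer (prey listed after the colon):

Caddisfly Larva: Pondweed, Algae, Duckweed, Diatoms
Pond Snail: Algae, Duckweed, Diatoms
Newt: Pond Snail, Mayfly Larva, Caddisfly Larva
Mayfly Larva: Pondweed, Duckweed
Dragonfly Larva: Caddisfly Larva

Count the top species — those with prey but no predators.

2

Top species (has prey, but nothing eats it): Newt, Dragonfly Larva.
Count: 2.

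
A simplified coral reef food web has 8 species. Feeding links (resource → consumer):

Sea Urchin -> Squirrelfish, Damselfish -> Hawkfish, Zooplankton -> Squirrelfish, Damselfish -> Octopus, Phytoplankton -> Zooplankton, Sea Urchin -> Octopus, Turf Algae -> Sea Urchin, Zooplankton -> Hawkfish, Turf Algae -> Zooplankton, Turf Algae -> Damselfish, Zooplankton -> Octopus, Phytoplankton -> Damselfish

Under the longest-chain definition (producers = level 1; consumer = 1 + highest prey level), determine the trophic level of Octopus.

Turf Algae is a producer → level 1.
Zooplankton eats Turf Algae (level 1); other prey at levels: Phytoplankton 1 → level 2.
Octopus eats Zooplankton (level 2); other prey at levels: Sea Urchin 2, Damselfish 2 → level 3.

Trophic level 3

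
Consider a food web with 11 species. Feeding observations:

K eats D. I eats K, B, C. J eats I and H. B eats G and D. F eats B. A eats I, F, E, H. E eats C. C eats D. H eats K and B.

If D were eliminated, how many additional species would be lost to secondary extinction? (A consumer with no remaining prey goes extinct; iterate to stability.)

Remove D.
Round 1: K (all prey gone), C (all prey gone) → extinct.
Round 2: E (all prey gone) → extinct.
No further losses. Total secondary extinctions: 3.

3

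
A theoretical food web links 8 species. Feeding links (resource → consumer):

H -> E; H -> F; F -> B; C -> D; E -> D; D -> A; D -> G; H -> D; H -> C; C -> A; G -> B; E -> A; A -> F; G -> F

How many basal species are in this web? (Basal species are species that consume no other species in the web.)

1

Basal species (no prey listed): H.
Count: 1.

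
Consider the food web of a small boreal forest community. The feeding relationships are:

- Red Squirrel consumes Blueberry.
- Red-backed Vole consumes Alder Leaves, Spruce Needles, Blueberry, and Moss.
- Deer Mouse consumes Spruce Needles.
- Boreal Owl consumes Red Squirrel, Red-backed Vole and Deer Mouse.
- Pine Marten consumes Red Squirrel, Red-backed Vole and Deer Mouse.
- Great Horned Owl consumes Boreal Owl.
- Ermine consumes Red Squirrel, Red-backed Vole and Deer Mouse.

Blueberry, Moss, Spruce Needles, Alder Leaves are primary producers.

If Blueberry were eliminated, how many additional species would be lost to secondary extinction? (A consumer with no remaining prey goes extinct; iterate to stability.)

Remove Blueberry.
Round 1: Red Squirrel (all prey gone) → extinct.
No further losses. Total secondary extinctions: 1.

1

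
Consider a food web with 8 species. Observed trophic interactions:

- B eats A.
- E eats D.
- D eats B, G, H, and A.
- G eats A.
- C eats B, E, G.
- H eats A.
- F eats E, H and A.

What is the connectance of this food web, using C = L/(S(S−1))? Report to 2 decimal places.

C = 0.25

The web has S = 8 species and L = 14 feeding links.
C = L / (S(S−1)) = 14 / 56 = 0.2500 ≈ 0.25.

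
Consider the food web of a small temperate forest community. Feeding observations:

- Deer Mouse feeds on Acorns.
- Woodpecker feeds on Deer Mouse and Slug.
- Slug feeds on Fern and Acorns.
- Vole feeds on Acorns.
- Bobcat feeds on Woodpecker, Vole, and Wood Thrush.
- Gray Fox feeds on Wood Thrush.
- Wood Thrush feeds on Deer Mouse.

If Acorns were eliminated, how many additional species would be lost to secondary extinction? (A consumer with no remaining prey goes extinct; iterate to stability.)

4

Remove Acorns.
Round 1: Deer Mouse (all prey gone), Vole (all prey gone) → extinct.
Round 2: Wood Thrush (all prey gone) → extinct.
Round 3: Gray Fox (all prey gone) → extinct.
No further losses. Total secondary extinctions: 4.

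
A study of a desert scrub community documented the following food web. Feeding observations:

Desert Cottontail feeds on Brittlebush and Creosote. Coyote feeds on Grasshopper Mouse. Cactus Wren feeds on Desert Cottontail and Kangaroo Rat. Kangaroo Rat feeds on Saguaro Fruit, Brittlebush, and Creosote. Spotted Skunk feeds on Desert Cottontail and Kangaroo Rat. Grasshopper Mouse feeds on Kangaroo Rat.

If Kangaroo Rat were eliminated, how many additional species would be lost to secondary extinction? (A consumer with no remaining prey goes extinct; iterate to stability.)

2

Remove Kangaroo Rat.
Round 1: Grasshopper Mouse (all prey gone) → extinct.
Round 2: Coyote (all prey gone) → extinct.
No further losses. Total secondary extinctions: 2.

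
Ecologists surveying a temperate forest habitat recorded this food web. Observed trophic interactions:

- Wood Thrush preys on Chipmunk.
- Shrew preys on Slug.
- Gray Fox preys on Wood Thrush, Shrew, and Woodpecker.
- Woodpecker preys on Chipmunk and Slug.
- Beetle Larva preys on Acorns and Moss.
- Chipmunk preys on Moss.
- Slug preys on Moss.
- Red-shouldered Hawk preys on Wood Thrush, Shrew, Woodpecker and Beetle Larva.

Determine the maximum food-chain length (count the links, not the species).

3 links

One longest chain: Moss → Chipmunk → Wood Thrush → Red-shouldered Hawk.
It has 4 species and 3 links.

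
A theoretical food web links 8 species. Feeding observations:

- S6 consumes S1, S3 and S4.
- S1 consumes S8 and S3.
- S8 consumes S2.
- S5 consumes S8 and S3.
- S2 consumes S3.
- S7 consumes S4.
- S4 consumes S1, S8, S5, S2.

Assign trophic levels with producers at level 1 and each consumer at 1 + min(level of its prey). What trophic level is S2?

Trophic level 2

S3 is a producer → level 1.
S2 eats S3 → level 2.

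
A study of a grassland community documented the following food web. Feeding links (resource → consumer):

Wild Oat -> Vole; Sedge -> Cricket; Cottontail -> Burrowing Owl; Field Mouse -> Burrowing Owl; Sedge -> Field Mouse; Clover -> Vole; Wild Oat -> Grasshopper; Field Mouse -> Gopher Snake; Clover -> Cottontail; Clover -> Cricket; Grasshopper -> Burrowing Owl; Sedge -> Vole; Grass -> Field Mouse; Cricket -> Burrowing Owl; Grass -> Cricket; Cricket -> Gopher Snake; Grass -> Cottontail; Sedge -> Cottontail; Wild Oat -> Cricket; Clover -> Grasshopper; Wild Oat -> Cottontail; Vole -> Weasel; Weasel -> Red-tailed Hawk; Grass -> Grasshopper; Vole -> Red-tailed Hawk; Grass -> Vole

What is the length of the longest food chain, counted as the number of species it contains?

One longest chain: Clover → Vole → Weasel → Red-tailed Hawk.
It has 4 species and 3 links.

4 species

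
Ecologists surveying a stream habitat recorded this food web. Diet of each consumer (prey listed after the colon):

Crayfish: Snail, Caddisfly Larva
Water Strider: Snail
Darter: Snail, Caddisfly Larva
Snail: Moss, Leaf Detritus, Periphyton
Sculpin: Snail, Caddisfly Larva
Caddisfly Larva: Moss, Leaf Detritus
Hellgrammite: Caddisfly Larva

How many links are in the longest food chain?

2 links

One longest chain: Moss → Caddisfly Larva → Hellgrammite.
It has 3 species and 2 links.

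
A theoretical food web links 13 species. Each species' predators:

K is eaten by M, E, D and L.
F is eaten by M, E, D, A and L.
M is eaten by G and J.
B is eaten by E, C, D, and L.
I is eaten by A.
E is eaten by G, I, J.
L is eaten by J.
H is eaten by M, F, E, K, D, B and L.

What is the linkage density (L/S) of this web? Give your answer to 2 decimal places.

There are L = 27 links among S = 13 species.
L/S = 27/13 = 2.0769 ≈ 2.08.

L/S = 2.08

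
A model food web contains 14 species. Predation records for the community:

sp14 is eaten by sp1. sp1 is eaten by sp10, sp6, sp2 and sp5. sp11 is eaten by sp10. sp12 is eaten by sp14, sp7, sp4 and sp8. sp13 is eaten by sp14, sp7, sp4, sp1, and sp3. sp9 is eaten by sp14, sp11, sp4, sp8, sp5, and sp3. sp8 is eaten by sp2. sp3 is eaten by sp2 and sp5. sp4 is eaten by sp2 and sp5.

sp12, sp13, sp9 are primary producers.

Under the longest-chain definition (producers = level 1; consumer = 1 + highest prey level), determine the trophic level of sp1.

sp12 is a producer → level 1.
sp14 eats sp12 (level 1); other prey at levels: sp13 1, sp9 1 → level 2.
sp1 eats sp14 (level 2); other prey at levels: sp13 1 → level 3.

Trophic level 3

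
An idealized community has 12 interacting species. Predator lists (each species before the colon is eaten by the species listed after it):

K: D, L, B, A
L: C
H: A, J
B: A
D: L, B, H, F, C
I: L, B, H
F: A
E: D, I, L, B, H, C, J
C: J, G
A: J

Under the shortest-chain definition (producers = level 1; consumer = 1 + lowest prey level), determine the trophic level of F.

Trophic level 3

K is a producer → level 1.
D eats K → level 2.
F eats D → level 3.
No prey of F is below level 2, so 3 is the minimum.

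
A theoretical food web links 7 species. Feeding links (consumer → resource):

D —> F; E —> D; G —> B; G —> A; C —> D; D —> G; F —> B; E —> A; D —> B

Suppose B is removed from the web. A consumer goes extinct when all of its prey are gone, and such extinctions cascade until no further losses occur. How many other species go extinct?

1

Remove B.
Round 1: F (all prey gone) → extinct.
No further losses. Total secondary extinctions: 1.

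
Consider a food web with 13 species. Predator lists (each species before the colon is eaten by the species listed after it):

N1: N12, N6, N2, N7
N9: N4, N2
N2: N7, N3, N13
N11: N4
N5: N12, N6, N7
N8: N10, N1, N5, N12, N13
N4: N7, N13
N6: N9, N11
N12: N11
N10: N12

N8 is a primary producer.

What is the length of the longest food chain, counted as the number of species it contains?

One longest chain: N8 → N1 → N6 → N9 → N4 → N7.
It has 6 species and 5 links.

6 species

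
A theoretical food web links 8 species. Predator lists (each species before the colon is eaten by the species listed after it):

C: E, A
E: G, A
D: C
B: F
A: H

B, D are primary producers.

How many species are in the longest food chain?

5 species

One longest chain: D → C → E → A → H.
It has 5 species and 4 links.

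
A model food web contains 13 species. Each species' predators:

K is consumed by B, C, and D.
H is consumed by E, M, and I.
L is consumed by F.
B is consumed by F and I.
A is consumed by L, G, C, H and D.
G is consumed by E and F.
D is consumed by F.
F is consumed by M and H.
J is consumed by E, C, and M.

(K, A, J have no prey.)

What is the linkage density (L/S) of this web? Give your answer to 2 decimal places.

L/S = 1.69

There are L = 22 links among S = 13 species.
L/S = 22/13 = 1.6923 ≈ 1.69.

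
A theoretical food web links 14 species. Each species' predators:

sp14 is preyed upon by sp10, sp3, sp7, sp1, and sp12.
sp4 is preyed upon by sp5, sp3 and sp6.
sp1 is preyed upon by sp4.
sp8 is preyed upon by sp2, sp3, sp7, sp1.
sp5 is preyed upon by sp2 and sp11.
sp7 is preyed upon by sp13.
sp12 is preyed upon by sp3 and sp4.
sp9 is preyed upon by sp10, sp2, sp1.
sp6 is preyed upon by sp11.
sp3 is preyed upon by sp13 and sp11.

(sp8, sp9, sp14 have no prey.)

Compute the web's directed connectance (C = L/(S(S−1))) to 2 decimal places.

C = 0.13

The web has S = 14 species and L = 24 feeding links.
C = L / (S(S−1)) = 24 / 182 = 0.1319 ≈ 0.13.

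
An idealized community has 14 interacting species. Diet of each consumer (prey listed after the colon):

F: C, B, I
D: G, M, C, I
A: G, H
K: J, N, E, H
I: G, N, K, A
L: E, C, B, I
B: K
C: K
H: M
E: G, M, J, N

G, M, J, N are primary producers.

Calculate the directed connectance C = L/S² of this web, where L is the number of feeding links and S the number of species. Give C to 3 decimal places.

The web has S = 14 species and L = 28 feeding links.
C = L / S² = 28 / 196 = 0.1429 ≈ 0.143.

C = 0.143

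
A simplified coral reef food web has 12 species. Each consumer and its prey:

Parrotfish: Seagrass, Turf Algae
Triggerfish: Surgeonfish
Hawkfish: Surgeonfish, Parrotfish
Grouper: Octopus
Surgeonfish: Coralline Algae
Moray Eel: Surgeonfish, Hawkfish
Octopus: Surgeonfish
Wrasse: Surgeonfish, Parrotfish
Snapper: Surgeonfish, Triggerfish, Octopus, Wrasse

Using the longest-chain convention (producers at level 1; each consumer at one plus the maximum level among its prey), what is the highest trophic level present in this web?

4

Producers (level 1): Seagrass, Turf Algae, Coralline Algae.
Coralline Algae → Surgeonfish → Octopus → Grouper gives Grouper level 4.
No species has a prey at level 4, so no species reaches level 5.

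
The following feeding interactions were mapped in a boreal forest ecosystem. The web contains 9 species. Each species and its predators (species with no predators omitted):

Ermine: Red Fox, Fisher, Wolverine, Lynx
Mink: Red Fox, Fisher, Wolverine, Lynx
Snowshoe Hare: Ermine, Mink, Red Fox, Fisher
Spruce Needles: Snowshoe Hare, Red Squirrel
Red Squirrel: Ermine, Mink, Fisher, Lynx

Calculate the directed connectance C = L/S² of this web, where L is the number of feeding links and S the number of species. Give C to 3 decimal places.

C = 0.222

The web has S = 9 species and L = 18 feeding links.
C = L / S² = 18 / 81 = 0.2222 ≈ 0.222.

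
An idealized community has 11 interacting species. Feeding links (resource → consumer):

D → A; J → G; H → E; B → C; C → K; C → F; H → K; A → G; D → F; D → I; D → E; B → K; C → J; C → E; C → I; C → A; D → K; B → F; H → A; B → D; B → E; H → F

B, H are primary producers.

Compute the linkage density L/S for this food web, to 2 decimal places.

L/S = 2.00

There are L = 22 links among S = 11 species.
L/S = 22/11 = 2.0000 ≈ 2.00.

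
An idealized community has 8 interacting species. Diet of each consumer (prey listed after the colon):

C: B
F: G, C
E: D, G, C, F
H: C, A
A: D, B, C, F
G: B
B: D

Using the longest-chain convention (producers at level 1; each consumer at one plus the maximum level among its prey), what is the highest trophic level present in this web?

6

Producers (level 1): D.
D → B → G → F → A → H gives H level 6.
No species has a prey at level 6, so no species reaches level 7.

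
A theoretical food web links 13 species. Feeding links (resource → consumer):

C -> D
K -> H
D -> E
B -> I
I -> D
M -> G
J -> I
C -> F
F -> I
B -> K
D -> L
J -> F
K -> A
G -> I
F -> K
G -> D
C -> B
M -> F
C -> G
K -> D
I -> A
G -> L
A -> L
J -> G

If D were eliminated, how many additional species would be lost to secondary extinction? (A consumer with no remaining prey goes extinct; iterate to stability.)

1

Remove D.
Round 1: E (all prey gone) → extinct.
No further losses. Total secondary extinctions: 1.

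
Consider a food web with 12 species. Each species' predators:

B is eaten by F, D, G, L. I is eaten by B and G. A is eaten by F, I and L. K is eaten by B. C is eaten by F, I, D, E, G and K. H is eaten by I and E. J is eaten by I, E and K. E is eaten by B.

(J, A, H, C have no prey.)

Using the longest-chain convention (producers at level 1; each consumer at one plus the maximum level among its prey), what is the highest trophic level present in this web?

Producers (level 1): J, A, H, C.
J → I → B → L gives L level 4.
No species has a prey at level 4, so no species reaches level 5.

4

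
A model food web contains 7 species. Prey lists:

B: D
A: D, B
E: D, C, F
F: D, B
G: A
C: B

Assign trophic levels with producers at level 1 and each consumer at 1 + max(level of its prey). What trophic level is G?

D is a producer → level 1.
B eats D → level 2.
A eats B (level 2); other prey at levels: D 1 → level 3.
G eats A → level 4.

Trophic level 4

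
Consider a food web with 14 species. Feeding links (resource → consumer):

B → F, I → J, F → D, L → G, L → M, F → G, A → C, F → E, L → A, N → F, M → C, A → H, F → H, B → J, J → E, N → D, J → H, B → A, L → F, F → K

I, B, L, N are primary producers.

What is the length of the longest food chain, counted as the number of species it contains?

One longest chain: B → F → G.
It has 3 species and 2 links.

3 species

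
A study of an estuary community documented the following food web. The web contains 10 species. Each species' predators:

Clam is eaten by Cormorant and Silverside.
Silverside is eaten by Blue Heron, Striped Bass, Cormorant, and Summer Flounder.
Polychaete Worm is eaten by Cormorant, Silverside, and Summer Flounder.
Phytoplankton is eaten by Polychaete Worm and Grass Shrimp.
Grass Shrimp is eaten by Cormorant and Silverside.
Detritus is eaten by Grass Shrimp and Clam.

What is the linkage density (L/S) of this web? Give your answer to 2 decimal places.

There are L = 15 links among S = 10 species.
L/S = 15/10 = 1.5000 ≈ 1.50.

L/S = 1.50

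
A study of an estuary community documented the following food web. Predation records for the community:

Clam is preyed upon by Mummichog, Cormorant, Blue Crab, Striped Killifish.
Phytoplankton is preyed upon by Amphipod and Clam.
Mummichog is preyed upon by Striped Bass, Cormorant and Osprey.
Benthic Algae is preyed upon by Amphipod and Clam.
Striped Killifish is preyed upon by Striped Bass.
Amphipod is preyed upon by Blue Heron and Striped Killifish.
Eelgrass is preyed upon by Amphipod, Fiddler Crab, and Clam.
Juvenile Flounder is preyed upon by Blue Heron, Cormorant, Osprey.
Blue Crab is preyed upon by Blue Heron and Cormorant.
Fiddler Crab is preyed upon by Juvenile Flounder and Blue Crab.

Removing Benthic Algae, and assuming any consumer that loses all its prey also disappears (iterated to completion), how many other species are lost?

0

Remove Benthic Algae.
Every predator of it retains at least one other prey: Clam still has Phytoplankton, Eelgrass; Amphipod still has Phytoplankton, Eelgrass.
No consumer loses all prey, so no secondary extinctions occur.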